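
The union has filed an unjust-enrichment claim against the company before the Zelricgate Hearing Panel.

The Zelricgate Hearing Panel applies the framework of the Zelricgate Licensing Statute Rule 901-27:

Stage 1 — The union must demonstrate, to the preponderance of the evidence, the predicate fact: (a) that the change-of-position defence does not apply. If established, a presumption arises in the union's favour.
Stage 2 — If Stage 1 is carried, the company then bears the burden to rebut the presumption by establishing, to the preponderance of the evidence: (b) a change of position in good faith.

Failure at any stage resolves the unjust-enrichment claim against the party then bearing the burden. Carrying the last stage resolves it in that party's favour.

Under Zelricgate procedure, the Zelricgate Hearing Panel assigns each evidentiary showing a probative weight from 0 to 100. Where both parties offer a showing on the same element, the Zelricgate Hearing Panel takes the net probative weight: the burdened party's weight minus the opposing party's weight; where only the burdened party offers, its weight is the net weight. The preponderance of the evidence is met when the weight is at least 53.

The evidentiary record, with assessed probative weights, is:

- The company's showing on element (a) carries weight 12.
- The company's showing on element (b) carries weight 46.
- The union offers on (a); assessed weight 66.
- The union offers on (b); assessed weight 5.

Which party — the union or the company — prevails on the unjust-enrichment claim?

union

Stage 1 (union, the preponderance of the evidence, weight is at least 53): (a) net 66−12=54 ≥ 53 — meets.
  Stage 1 is satisfied; the onus moves to the company.
Stage 2 (company, the preponderance of the evidence, weight is at least 53): (b) net 46−5=41 < 53 — fails.
  The company does not carry Stage 2.
So the union prevails.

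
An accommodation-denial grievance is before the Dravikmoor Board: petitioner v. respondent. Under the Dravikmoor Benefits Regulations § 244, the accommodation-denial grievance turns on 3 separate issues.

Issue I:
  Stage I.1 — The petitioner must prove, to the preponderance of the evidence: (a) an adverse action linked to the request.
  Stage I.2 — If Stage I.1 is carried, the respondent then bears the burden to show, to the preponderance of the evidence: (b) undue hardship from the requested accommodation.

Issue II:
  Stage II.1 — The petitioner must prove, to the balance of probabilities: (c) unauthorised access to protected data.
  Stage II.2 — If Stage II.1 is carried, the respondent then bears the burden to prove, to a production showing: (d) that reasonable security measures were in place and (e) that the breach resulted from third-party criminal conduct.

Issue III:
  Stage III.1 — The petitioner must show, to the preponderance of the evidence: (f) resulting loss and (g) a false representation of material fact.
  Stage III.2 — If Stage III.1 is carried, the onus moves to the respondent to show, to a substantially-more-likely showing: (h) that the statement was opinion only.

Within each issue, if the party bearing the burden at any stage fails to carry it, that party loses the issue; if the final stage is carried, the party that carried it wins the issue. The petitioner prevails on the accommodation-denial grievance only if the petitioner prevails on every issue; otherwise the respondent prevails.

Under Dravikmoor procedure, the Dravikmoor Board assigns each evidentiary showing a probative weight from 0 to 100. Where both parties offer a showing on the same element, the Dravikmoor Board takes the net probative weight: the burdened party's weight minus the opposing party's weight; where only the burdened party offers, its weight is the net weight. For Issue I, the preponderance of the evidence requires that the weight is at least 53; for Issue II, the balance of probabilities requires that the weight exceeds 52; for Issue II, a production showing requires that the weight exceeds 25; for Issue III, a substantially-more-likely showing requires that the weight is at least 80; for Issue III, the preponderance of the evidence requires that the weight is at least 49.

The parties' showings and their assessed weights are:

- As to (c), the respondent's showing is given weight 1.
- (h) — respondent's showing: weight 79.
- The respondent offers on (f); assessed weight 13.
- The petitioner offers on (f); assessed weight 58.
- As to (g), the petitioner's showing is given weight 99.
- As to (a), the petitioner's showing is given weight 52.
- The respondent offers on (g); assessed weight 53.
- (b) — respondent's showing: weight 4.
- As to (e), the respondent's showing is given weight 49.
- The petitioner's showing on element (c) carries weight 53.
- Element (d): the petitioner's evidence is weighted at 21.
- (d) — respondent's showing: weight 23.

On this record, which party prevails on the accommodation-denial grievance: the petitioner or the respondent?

respondent

— Issue I —
Stage I.1 — burden on petitioner; standard: the preponderance of the evidence (weight is at least 53).
    (a): 52 < 53 [not met]
  Stage I.1 not carried; the petitioner fails its burden.
The respondent prevails on this issue.
— Issue II —
Stage II.1 — burden on petitioner; standard: the balance of probabilities (weight exceeds 52).
    (c): 53 − 1 = 52 ≤ 52 [not met]
  The petitioner does not carry Stage II.1.
The analysis ends at Stage II.1; the respondent prevails on this issue.
— Issue III —
At Stage III.1 the petitioner must meet the preponderance of the evidence (weight is at least 49): on (f) the weight is 58 less the opposing 13 gives net 45, which does not reach 49, so (f) does not meet the standard; on (g) the weight is 99 less the opposing 53 gives net 46, which does not reach 49, so (g) does not meet the standard.
  The petitioner does not carry Stage III.1.
The respondent prevails on this issue.
Per-issue: Issue I → respondent; Issue II → respondent; Issue III → respondent. The petitioner must prevail on every issue; overall, the respondent prevails.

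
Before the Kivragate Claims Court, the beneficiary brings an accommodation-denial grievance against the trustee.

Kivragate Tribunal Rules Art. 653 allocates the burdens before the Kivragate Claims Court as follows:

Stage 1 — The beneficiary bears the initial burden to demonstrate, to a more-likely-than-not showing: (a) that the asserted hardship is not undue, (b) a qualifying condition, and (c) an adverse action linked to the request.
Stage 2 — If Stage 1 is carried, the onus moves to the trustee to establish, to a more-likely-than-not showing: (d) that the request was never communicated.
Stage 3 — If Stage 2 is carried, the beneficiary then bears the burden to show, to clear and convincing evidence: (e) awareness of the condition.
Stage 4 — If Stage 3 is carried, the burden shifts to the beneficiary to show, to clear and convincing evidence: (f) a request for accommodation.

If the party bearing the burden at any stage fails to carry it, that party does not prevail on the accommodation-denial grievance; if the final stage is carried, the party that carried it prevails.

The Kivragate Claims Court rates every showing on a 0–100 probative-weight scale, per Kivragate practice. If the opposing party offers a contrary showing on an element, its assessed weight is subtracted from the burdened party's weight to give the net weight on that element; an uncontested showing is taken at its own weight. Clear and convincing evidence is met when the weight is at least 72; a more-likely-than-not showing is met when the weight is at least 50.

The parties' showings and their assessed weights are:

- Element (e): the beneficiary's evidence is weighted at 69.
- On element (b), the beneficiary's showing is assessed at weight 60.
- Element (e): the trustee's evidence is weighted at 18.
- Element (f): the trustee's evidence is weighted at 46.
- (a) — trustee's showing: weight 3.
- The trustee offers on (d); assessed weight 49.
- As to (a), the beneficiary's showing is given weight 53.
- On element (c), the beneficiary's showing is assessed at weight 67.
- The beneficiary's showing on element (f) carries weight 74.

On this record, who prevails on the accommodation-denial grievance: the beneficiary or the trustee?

At Stage 1 the beneficiary must meet a more-likely-than-not showing (weight is at least 50): on (a) the weight is 53 less the opposing 3 gives net 50, which does reach 50, so (a) meets the standard; on (b) the weight is 60, which does reach 50, so (b) meets the standard; on (c) the weight is 67, ≥ 50, so (c) meets the standard.
  Stage 1 carried; the burden shifts to the trustee.
At Stage 2 the trustee must meet a more-likely-than-not showing (weight is at least 50): on (d) the weight is 49, < 50, so (d) does not meet the standard.
  Stage 2 not carried; the trustee fails its burden.
So the beneficiary prevails.

beneficiary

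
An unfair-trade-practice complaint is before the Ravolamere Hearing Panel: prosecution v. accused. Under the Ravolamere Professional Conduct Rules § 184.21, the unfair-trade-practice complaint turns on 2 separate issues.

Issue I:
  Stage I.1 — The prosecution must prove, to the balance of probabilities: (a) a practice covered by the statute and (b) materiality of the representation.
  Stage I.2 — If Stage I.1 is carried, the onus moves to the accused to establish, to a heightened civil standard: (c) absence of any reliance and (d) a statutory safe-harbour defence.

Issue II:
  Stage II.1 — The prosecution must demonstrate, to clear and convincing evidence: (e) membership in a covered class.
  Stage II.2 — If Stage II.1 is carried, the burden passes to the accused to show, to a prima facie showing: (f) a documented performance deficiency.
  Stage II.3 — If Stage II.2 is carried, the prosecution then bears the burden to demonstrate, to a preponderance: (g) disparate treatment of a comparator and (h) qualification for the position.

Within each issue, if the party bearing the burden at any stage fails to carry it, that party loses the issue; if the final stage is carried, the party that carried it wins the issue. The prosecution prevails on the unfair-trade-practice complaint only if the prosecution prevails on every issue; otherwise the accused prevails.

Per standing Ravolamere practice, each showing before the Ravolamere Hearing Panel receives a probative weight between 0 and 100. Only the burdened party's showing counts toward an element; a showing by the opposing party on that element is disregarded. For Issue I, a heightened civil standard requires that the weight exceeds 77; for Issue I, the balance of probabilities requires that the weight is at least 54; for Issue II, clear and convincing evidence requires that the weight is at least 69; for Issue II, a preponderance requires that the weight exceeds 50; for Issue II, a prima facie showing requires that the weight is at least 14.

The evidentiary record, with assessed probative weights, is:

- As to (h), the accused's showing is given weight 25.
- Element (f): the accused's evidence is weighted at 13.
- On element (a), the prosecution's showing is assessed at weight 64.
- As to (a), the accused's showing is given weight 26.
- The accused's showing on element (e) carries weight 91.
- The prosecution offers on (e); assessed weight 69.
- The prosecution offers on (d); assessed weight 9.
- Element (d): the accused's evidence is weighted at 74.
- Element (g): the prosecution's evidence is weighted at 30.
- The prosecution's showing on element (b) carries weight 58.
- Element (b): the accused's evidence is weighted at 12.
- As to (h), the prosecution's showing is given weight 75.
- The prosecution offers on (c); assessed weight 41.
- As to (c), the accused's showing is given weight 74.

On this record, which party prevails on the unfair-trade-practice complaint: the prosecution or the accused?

prosecution

— Issue I —
At Stage I.1 the prosecution must meet the balance of probabilities (weight is at least 54): on (a) the weight is 64 (the accused's 26 is given no effect), ≥ 54, so (a) meets the standard; on (b) the weight is 58 (the accused's 12 is given no effect), ≥ 54, so (b) meets the standard.
  Stage I.1 carried; the burden shifts to the accused.
At Stage I.2 the accused must meet a heightened civil standard (weight exceeds 77): on (c) the weight is 74 (the prosecution's 41 is given no effect), which does not exceed 77, so (c) does not meet the standard; on (d) the weight is 74 (the prosecution's 9 is given no effect), which does not exceed 77, so (d) does not meet the standard.
  Stage I.2 not carried; the accused fails its burden.
The analysis ends at Stage I.2; the prosecution prevails on this issue.
— Issue II —
Stage II.1 — burden on prosecution; standard: clear and convincing evidence (weight is at least 69).
    (e): 69 (accused's 91 disregarded) ≥ 69 [met]
  All elements met. The burden passes to the accused.
Stage II.2 — burden on accused; standard: a prima facie showing (weight is at least 14).
    (f): 13 < 14 [not met]
  Stage II.2 not carried; the accused fails its burden.
The prosecution prevails on this issue.
Per-issue: Issue I → prosecution; Issue II → prosecution. The prosecution must prevail on every issue; overall, the prosecution prevails.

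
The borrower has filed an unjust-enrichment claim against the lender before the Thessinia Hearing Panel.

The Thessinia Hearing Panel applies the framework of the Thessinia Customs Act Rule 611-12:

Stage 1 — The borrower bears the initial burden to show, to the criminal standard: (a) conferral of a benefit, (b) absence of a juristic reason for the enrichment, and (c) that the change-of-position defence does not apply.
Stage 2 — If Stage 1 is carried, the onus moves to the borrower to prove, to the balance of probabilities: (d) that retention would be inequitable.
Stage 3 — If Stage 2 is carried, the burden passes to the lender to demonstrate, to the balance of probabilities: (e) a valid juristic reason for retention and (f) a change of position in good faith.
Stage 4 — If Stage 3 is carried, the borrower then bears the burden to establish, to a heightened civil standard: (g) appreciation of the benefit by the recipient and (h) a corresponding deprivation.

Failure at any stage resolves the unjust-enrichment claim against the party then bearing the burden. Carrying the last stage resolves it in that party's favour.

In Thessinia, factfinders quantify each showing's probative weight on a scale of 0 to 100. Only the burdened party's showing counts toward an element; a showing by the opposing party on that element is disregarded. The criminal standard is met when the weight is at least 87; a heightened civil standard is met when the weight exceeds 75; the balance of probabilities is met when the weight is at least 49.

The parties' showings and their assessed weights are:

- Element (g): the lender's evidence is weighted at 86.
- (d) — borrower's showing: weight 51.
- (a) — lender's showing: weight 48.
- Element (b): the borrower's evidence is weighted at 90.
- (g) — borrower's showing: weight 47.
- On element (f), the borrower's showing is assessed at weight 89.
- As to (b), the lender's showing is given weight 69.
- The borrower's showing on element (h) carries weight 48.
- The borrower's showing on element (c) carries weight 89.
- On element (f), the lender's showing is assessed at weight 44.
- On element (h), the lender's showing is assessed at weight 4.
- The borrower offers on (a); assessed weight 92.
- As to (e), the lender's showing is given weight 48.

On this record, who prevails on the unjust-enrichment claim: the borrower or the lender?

At Stage 1 the borrower must meet the criminal standard (weight is at least 87): on (a) the weight is 92 (the lender's 48 is given no effect), which does reach 87, so (a) meets the standard; on (b) the weight is 90 (the lender's 69 is given no effect), ≥ 87, so (b) meets the standard; on (c) the weight is 89, which does reach 87, so (c) meets the standard.
  Stage 1 is satisfied; the borrower continues to bear the burden.
At Stage 2 the borrower must meet the balance of probabilities (weight is at least 49): on (d) the weight is 51, ≥ 49, so (d) meets the standard.
  Stage 2 is satisfied; the onus moves to the lender.
At Stage 3 the lender must meet the balance of probabilities (weight is at least 49): on (e) the weight is 48, which does not reach 49, so (e) does not meet the standard; on (f) the weight is 44 (the borrower's 89 is given no effect), which does not reach 49, so (f) does not meet the standard.
  Not every element is met, so the lender fails to carry Stage 3.
The analysis ends at Stage 3; the borrower prevails.

borrower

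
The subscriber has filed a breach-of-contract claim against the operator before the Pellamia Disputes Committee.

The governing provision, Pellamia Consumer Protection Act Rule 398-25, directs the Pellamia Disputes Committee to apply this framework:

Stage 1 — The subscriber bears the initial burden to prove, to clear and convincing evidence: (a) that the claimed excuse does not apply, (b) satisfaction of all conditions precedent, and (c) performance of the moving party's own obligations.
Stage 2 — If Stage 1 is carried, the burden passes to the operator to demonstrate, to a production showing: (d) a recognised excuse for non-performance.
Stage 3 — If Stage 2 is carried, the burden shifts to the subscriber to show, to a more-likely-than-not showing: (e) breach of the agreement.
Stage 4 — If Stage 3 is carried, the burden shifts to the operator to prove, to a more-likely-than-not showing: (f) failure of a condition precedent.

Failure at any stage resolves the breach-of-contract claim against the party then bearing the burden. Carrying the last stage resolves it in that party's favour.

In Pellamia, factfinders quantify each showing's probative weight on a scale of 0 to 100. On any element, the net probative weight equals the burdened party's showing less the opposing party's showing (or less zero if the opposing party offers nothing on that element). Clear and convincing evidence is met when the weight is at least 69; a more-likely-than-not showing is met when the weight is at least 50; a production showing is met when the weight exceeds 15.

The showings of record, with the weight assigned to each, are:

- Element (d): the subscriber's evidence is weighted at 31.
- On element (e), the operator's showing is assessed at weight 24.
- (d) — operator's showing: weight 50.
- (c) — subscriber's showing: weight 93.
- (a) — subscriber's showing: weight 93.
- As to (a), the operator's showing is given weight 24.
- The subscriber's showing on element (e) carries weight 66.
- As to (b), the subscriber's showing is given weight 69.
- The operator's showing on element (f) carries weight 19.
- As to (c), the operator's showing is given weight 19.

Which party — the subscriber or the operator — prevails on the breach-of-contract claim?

At Stage 1 the subscriber must meet clear and convincing evidence (weight is at least 69): on (a) the weight is 93 less the opposing 24 gives net 69, ≥ 69, so (a) meets the standard; on (b) the weight is 69, which does reach 69, so (b) meets the standard; on (c) the weight is 93 less the opposing 19 gives net 74, ≥ 69, so (c) meets the standard.
  Stage 1 is satisfied; the onus moves to the operator.
At Stage 2 the operator must meet a production showing (weight exceeds 15): on (d) the weight is 50 less the opposing 31 gives net 19, which does exceed 15, so (d) meets the standard.
  Stage 2 carried; the burden shifts to the subscriber.
At Stage 3 the subscriber must meet a more-likely-than-not showing (weight is at least 50): on (e) the weight is 66 less the opposing 24 gives net 42, which does not reach 50, so (e) does not meet the standard.
  Not every element is met, so the subscriber fails to carry Stage 3.
The operator prevails.

operator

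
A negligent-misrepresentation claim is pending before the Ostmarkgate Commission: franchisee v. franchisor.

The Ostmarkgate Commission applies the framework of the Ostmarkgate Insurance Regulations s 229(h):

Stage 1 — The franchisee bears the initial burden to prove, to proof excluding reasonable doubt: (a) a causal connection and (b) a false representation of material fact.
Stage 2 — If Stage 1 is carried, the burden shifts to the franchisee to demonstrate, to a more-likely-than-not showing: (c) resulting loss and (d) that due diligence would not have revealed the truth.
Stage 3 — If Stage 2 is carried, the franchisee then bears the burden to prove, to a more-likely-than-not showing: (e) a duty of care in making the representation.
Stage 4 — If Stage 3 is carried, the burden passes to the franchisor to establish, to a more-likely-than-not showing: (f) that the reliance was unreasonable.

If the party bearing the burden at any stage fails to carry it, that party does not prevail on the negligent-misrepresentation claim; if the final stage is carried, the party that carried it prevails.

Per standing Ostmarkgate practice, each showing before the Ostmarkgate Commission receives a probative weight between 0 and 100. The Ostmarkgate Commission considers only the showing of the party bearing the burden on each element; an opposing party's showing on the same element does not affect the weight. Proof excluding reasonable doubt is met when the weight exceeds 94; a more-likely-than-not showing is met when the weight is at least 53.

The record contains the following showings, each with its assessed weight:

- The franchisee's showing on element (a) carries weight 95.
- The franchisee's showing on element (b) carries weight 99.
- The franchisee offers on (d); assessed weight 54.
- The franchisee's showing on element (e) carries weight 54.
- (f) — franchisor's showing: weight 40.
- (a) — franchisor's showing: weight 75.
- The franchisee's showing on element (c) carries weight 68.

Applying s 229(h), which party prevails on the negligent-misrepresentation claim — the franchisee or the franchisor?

franchisee

Stage 1 — burden on franchisee; standard: proof excluding reasonable doubt (weight exceeds 94).
    (a): 95 (franchisor's 75 disregarded) > 94 [met]
    (b): 99 > 94 [met]
  Stage 1 is satisfied; the franchisee continues to bear the burden.
Stage 2 — burden on franchisee; standard: a more-likely-than-not showing (weight is at least 53).
    (c): 68 ≥ 53 [met]
    (d): 54 ≥ 53 [met]
  Stage 2 is satisfied; the franchisee continues to bear the burden.
Stage 3 — burden on franchisee; standard: a more-likely-than-not showing (weight is at least 53).
    (e): 54 ≥ 53 [met]
  The franchisee carries Stage 3; the franchisor now bears the burden.
Stage 4 — burden on franchisor; standard: a more-likely-than-not showing (weight is at least 53).
    (f): 40 < 53 [not met]
  Stage 4 not carried; the franchisor fails its burden.
So the franchisee prevails.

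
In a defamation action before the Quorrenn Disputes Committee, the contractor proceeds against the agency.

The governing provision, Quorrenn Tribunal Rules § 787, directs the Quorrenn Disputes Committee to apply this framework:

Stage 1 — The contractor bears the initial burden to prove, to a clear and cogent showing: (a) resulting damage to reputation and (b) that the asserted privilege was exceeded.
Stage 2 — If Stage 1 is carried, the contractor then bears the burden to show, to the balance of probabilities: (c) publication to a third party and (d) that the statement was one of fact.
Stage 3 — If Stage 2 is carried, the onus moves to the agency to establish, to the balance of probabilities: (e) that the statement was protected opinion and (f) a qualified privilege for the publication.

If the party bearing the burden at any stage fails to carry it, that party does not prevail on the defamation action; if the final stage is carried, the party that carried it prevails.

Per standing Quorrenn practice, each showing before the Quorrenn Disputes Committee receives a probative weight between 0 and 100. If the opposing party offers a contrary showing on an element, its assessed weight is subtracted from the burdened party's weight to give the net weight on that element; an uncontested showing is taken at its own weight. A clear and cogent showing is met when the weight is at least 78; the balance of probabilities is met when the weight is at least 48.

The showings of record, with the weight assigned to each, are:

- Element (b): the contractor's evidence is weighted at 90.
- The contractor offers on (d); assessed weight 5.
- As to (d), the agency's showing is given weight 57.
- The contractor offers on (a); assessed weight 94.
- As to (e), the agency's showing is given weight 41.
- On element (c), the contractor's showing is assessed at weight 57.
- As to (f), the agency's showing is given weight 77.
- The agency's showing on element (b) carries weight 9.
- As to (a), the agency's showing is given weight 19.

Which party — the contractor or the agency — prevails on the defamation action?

Stage 1 — burden on contractor; standard: a clear and cogent showing (weight is at least 78).
    (a): 94 − 19 = 75 < 78 [not met]
    (b): 90 − 9 = 81 ≥ 78 [met]
  Stage 1 not carried; the contractor fails its burden.
So the agency prevails.

agency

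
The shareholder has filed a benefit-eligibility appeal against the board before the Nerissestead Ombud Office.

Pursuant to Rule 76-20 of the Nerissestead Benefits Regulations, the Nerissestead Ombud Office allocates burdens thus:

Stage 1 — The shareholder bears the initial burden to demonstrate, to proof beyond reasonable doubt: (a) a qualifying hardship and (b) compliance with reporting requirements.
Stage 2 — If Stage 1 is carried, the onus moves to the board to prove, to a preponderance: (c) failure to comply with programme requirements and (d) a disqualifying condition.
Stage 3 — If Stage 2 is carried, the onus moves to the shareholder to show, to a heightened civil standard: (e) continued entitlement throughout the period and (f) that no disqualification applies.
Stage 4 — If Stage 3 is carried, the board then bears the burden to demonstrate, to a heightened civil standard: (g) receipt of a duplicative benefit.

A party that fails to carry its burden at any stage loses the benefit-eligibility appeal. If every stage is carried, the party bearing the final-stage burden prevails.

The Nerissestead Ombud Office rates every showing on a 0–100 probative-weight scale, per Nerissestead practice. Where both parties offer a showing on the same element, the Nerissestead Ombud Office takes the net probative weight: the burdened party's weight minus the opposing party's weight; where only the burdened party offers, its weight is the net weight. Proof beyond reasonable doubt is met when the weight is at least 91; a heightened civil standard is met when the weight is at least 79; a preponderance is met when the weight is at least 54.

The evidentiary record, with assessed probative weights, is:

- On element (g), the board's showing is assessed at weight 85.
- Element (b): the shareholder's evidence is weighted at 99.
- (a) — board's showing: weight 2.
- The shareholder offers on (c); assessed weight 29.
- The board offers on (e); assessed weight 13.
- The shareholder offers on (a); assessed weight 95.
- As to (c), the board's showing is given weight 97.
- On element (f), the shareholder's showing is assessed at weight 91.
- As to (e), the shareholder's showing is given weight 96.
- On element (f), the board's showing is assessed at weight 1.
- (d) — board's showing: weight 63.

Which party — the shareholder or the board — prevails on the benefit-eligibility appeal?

Stage 1 — burden on shareholder; standard: proof beyond reasonable doubt (weight is at least 91).
    (a): 95 − 2 = 93 ≥ 91 [met]
    (b): 99 ≥ 91 [met]
  Stage 1 carried; the burden shifts to the board.
Stage 2 — burden on board; standard: a preponderance (weight is at least 54).
    (c): 97 − 29 = 68 ≥ 54 [met]
    (d): 63 ≥ 54 [met]
  All elements met. The burden passes to the shareholder.
Stage 3 — burden on shareholder; standard: a heightened civil standard (weight is at least 79).
    (e): 96 − 13 = 83 ≥ 79 [met]
    (f): 91 − 1 = 90 ≥ 79 [met]
  The shareholder carries Stage 3; the board now bears the burden.
Stage 4 — burden on board; standard: a heightened civil standard (weight is at least 79).
    (g): 85 ≥ 79 [met]
  Stage 4 carried; the final stage is satisfied.
All stages carried — the board prevails.

board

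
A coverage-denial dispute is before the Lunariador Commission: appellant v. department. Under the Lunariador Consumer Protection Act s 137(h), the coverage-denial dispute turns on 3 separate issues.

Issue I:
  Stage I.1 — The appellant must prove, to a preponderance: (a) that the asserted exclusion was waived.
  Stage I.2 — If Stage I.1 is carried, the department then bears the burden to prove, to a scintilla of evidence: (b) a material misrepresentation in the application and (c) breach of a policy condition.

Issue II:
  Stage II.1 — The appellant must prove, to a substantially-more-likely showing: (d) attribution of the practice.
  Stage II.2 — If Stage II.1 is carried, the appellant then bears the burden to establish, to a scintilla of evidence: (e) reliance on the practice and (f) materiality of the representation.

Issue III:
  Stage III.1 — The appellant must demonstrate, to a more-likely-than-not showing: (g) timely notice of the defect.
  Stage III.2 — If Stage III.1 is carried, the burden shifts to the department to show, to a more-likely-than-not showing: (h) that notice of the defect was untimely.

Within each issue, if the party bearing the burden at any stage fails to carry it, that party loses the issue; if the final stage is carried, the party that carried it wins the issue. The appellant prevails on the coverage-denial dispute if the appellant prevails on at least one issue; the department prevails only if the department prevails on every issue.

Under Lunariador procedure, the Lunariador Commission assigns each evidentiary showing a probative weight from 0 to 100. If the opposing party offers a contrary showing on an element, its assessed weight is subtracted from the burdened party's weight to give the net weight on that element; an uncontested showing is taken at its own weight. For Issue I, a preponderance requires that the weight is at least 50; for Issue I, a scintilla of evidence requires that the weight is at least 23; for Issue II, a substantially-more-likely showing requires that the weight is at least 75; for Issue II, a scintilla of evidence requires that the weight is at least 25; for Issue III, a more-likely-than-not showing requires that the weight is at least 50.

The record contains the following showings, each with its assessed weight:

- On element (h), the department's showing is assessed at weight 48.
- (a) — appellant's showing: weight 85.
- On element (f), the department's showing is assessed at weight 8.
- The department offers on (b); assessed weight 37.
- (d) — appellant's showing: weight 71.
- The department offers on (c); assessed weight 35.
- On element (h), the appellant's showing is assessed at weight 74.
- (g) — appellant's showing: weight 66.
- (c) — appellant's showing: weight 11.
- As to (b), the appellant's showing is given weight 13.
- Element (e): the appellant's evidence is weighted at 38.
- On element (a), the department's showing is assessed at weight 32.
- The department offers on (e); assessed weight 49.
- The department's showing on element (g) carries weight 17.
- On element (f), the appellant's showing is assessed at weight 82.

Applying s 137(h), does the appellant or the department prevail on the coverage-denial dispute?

— Issue I —
Stage I.1 (appellant, a preponderance, weight is at least 50): (a) net 85−32=53 ≥ 50 — meets.
  All elements met. The burden passes to the department.
Stage I.2 (department, a scintilla of evidence, weight is at least 23): (b) net 37−13=24 ≥ 23 — meets; (c) net 35−11=24 ≥ 23 — meets.
  All elements met at the final stage.
Every stage carried; the department prevails on this issue.
— Issue II —
At Stage II.1 the appellant must meet a substantially-more-likely showing (weight is at least 75): on (d) the weight is 71, < 75, so (d) does not meet the standard.
  The appellant does not carry Stage II.1.
The analysis ends at Stage II.1; the department prevails on this issue.
— Issue III —
Stage III.1 — burden on appellant; standard: a more-likely-than-not showing (weight is at least 50).
    (g): 66 − 17 = 49 < 50 [not met]
  The appellant does not carry Stage III.1.
The department prevails on this issue.
Per-issue: Issue I → department; Issue II → department; Issue III → department. The appellant must prevail on at least one issue; overall, the department prevails.

department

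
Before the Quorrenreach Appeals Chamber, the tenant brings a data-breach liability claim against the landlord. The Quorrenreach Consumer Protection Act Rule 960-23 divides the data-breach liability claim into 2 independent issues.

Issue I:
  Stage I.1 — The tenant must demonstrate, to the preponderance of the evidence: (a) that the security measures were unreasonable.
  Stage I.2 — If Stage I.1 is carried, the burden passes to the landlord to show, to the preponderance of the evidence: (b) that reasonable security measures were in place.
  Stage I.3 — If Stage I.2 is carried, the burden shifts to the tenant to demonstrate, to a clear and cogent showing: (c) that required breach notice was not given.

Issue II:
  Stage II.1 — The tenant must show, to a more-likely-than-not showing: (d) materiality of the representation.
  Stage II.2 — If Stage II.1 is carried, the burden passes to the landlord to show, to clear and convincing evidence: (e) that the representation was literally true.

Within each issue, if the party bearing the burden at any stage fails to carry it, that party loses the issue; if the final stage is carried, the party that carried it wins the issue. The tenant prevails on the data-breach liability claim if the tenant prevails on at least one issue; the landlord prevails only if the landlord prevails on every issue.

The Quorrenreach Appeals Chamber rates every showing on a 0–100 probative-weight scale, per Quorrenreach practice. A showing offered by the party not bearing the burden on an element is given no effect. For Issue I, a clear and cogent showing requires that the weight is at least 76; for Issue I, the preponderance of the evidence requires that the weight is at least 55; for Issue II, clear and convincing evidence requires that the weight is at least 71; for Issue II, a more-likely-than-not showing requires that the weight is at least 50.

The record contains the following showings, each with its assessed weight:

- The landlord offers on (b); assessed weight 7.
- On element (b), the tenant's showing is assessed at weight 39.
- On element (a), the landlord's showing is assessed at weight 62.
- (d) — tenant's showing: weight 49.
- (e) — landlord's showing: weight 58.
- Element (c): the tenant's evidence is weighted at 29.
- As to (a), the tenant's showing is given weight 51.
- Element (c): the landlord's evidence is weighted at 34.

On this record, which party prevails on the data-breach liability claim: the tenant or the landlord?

— Issue I —
At Stage I.1 the tenant must meet the preponderance of the evidence (weight is at least 55): on (a) the weight is 51 (the landlord's 62 is given no effect), which does not reach 55, so (a) does not meet the standard.
  The tenant does not carry Stage I.1.
The analysis ends at Stage I.1; the landlord prevails on this issue.
— Issue II —
At Stage II.1 the tenant must meet a more-likely-than-not showing (weight is at least 50): on (d) the weight is 49, < 50, so (d) does not meet the standard.
  The tenant does not carry Stage II.1.
The analysis ends at Stage II.1; the landlord prevails on this issue.
Per-issue: Issue I → landlord; Issue II → landlord. The tenant must prevail on at least one issue; overall, the landlord prevails.

landlord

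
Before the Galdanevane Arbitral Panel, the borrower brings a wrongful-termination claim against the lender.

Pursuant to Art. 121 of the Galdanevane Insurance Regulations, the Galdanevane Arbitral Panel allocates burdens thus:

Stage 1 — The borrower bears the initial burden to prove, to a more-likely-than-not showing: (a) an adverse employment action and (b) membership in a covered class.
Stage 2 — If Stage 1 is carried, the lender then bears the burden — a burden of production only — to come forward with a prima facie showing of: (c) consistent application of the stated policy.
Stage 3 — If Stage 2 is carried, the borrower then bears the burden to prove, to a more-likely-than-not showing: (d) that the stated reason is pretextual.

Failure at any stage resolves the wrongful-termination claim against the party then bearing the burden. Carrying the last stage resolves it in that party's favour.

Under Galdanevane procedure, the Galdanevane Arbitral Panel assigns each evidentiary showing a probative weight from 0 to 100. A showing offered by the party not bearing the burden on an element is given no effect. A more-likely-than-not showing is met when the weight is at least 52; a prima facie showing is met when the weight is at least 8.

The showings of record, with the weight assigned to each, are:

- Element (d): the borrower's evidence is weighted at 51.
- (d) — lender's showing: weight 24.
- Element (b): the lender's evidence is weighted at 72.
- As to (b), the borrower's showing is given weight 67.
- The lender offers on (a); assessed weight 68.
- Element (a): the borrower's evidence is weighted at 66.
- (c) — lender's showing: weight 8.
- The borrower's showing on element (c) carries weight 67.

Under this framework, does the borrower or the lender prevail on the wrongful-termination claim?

Stage 1 — burden on borrower; standard: a more-likely-than-not showing (weight is at least 52).
    (a): 66 (lender's 68 disregarded) ≥ 52 [met]
    (b): 67 (lender's 72 disregarded) ≥ 52 [met]
  Stage 1 is satisfied; the onus moves to the lender.
Stage 2 — burden on lender; standard: a prima facie showing (weight is at least 8).
    (c): 8 (borrower's 67 disregarded) ≥ 8 [met]
  Stage 2 carried; the burden shifts to the borrower.
Stage 3 — burden on borrower; standard: a more-likely-than-not showing (weight is at least 52).
    (d): 51 (lender's 24 disregarded) < 52 [not met]
  Stage 3 not carried; the borrower fails its burden.
So the lender prevails.

lender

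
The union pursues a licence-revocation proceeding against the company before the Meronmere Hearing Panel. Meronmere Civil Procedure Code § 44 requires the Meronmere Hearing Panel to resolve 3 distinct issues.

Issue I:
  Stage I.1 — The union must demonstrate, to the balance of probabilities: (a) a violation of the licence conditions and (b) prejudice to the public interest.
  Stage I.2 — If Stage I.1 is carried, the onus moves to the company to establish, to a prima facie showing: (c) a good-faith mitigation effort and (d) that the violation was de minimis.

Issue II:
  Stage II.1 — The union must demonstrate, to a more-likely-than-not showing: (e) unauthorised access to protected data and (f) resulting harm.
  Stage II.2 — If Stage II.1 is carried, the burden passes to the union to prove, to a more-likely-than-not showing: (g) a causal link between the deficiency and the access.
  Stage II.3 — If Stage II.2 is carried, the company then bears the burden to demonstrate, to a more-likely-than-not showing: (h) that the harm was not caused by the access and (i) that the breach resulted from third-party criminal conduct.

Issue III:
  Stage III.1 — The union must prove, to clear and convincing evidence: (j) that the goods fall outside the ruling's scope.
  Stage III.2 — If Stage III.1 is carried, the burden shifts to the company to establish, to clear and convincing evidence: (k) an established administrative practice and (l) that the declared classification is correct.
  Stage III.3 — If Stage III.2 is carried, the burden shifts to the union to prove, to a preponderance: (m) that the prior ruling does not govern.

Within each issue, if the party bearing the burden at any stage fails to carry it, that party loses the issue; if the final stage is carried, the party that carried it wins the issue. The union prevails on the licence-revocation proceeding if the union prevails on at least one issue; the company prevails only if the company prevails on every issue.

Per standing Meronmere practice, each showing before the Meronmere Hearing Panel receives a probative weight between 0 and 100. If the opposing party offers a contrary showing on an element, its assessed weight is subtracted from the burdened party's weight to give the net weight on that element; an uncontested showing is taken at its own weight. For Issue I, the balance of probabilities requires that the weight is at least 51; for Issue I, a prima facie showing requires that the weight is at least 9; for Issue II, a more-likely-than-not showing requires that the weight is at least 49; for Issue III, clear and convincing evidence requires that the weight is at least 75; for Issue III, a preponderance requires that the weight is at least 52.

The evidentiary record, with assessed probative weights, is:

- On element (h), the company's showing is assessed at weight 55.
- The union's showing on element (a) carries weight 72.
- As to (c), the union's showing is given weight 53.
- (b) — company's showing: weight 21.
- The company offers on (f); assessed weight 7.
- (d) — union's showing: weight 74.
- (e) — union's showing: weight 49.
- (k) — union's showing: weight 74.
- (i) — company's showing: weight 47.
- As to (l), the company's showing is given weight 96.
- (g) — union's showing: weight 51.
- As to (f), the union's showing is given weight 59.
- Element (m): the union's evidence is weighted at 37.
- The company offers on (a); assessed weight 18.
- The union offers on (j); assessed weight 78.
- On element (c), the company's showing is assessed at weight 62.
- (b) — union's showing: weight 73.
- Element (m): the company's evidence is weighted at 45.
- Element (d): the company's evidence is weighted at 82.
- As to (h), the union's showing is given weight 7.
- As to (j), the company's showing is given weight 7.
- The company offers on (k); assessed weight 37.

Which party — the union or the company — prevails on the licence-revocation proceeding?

— Issue I —
Stage I.1 — burden on union; standard: the balance of probabilities (weight is at least 51).
    (a): 72 − 18 = 54 ≥ 51 [met]
    (b): 73 − 21 = 52 ≥ 51 [met]
  The union carries Stage I.1; the company now bears the burden.
Stage I.2 — burden on company; standard: a prima facie showing (weight is at least 9).
    (c): 62 − 53 = 9 ≥ 9 [met]
    (d): 82 − 74 = 8 < 9 [not met]
  Stage I.2 not carried; the company fails its burden.
The analysis ends at Stage I.2; the union prevails on this issue.
— Issue II —
At Stage II.1 the union must meet a more-likely-than-not showing (weight is at least 49): on (e) the weight is 49, which does reach 49, so (e) meets the standard; on (f) the weight is 59 less the opposing 7 gives net 52, which does reach 49, so (f) meets the standard.
  Stage II.1 carried; the burden remains with the union.
At Stage II.2 the union must meet a more-likely-than-not showing (weight is at least 49): on (g) the weight is 51, which does reach 49, so (g) meets the standard.
  All elements met. The burden passes to the company.
At Stage II.3 the company must meet a more-likely-than-not showing (weight is at least 49): on (h) the weight is 55 less the opposing 7 gives net 48, < 49, so (h) does not meet the standard; on (i) the weight is 47, < 49, so (i) does not meet the standard.
  Not every element is met, so the company fails to carry Stage II.3.
The union prevails on this issue.
— Issue III —
Stage III.1 — burden on union; standard: clear and convincing evidence (weight is at least 75).
    (j): 78 − 7 = 71 < 75 [not met]
  The union does not carry Stage III.1.
So the company prevails on this issue.
Per-issue: Issue I → union; Issue II → union; Issue III → company. The union must prevail on at least one issue; overall, the union prevails.

union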